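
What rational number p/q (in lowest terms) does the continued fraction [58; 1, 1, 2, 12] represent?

3633/62

a_0 = 58: 58/1
a_1 = 1: 59/1
a_2 = 1: 117/2
a_3 = 2: 293/5
a_4 = 12: 3633/62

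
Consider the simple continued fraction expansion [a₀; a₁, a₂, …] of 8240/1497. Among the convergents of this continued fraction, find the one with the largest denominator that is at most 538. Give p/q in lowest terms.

633/115

a_0 = 5: 5/1  (≤ bound)
a_1 = 1: 6/1  (≤ bound)
a_2 = 1: 11/2  (≤ bound)
a_3 = 57: 633/115  (≤ bound)
a_4 = 13: 8240/1497  (> 538, stop)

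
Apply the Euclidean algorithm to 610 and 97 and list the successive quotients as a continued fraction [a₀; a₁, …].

610 = 6·97 + 28, so a_0 = 6
97 = 3·28 + 13, so a_1 = 3
28 = 2·13 + 2, so a_2 = 2
13 = 6·2 + 1, so a_3 = 6
2 = 2·1 + 0, so a_4 = 2

[6; 3, 2, 6, 2]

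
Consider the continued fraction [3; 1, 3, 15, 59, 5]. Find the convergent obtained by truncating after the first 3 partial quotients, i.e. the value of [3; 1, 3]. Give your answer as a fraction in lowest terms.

15/4

Start with 3.
1 + 1/(3/1) = 1 + 1/3 = 4/3
3 + 1/(4/3) = 3 + 3/4 = 15/4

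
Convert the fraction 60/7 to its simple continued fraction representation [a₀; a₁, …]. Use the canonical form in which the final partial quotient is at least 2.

[8; 1, 1, 3]

Repeatedly divide and take the remainder:
⌊60/7⌋ = 8, remainder 4
⌊7/4⌋ = 1, remainder 3
⌊4/3⌋ = 1, remainder 1
⌊3/1⌋ = 3, remainder 0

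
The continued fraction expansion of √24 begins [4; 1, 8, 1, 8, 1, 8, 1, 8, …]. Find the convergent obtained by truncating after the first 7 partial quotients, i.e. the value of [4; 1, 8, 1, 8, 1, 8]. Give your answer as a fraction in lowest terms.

Work from the innermost term outward:
Start with 8.
1 + 1/(8/1) = 1 + 1/8 = 9/8
8 + 1/(9/8) = 8 + 8/9 = 80/9
1 + 1/(80/9) = 1 + 9/80 = 89/80
8 + 1/(89/80) = 8 + 80/89 = 792/89
1 + 1/(792/89) = 1 + 89/792 = 881/792
4 + 1/(881/792) = 4 + 792/881 = 4316/881

4316/881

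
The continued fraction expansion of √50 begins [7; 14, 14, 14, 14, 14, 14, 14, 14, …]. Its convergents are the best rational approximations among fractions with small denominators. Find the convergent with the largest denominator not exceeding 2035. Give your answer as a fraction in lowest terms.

1393/197

a_0 = 7: 7/1  (≤ bound)
a_1 = 14: 99/14  (≤ bound)
a_2 = 14: 1393/197  (≤ bound)
a_3 = 14: 19601/2772  (> 2035, stop)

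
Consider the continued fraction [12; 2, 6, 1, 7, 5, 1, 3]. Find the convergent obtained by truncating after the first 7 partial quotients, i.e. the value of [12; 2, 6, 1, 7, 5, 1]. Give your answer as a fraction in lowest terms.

Build up convergents one term at a time:
a_0 = 12: 12/1
a_1 = 2: 25/2
a_2 = 6: 162/13
a_3 = 1: 187/15
a_4 = 7: 1471/118
a_5 = 5: 7542/605
a_6 = 1: 9013/723

9013/723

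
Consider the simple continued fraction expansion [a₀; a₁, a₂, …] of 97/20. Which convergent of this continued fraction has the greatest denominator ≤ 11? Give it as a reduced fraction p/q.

34/7

a_0 = 4: 4/1  (≤ bound)
a_1 = 1: 5/1  (≤ bound)
a_2 = 5: 29/6  (≤ bound)
a_3 = 1: 34/7  (≤ bound)
a_4 = 2: 97/20  (> 11, stop)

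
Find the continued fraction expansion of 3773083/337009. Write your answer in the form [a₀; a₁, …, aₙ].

[11; 5, 9, 3, 4, 23, 2, 11]

3773083 ÷ 337009 → quotient 11, remainder 65984
337009 ÷ 65984 → quotient 5, remainder 7089
65984 ÷ 7089 → quotient 9, remainder 2183
7089 ÷ 2183 → quotient 3, remainder 540
2183 ÷ 540 → quotient 4, remainder 23
540 ÷ 23 → quotient 23, remainder 11
23 ÷ 11 → quotient 2, remainder 1
11 ÷ 1 → quotient 11, remainder 0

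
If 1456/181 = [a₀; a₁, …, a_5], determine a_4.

1

1456 = 8·181 + 8, so a_0 = 8
181 = 22·8 + 5, so a_1 = 22
8 = 1·5 + 3, so a_2 = 1
5 = 1·3 + 2, so a_3 = 1
3 = 1·2 + 1, so a_4 = 1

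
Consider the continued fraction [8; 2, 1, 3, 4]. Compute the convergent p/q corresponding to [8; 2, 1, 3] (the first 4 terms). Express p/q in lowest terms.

Build up convergents one term at a time:
a_0 = 8: 8/1
a_1 = 2: 17/2
a_2 = 1: 25/3
a_3 = 3: 92/11

92/11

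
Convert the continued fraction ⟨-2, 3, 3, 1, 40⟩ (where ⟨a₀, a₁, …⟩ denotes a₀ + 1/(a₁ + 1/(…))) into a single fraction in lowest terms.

Start with 40.
1 + 1/(40/1) = 1 + 1/40 = 41/40
3 + 1/(41/40) = 3 + 40/41 = 163/41
3 + 1/(163/41) = 3 + 41/163 = 530/163
-2 + 1/(530/163) = -2 + 163/530 = -897/530

-897/530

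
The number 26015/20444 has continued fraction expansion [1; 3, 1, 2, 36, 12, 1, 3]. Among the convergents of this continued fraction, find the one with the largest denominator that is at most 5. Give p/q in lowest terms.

a_0 = 1: 1/1  (≤ bound)
a_1 = 3: 4/3  (≤ bound)
a_2 = 1: 5/4  (≤ bound)
a_3 = 2: 14/11  (> 5, stop)

5/4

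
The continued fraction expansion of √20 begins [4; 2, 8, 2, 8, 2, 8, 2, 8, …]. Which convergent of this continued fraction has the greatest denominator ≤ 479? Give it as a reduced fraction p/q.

1364/305

a_0 = 4: 4/1  (≤ bound)
a_1 = 2: 9/2  (≤ bound)
a_2 = 8: 76/17  (≤ bound)
a_3 = 2: 161/36  (≤ bound)
a_4 = 8: 1364/305  (≤ bound)
a_5 = 2: 2889/646  (> 479, stop)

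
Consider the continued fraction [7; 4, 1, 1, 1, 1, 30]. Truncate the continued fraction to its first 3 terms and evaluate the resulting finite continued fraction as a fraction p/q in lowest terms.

Starting at the tail and folding back:
Start with 1.
4 + 1/(1/1) = 4 + 1/1 = 5/1
7 + 1/(5/1) = 7 + 1/5 = 36/5

36/5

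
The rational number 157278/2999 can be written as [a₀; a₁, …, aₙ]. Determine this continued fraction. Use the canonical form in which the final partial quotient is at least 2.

[52; 2, 3, 1, 12, 26]

⌊157278/2999⌋ = 52, remainder 1330
⌊2999/1330⌋ = 2, remainder 339
⌊1330/339⌋ = 3, remainder 313
⌊339/313⌋ = 1, remainder 26
⌊313/26⌋ = 12, remainder 1
⌊26/1⌋ = 26, remainder 0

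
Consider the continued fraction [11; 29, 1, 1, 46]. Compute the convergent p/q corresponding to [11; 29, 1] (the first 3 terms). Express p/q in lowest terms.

331/30

a_0 = 11: 11/1
a_1 = 29: 320/29
a_2 = 1: 331/30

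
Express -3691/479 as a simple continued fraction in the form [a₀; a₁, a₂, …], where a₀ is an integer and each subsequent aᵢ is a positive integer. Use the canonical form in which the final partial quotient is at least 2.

[-8; 3, 2, 1, 1, 13, 2]

-3691 = -8·479 + 141, so a_0 = -8
479 = 3·141 + 56, so a_1 = 3
141 = 2·56 + 29, so a_2 = 2
56 = 1·29 + 27, so a_3 = 1
29 = 1·27 + 2, so a_4 = 1
27 = 13·2 + 1, so a_5 = 13
2 = 2·1 + 0, so a_6 = 2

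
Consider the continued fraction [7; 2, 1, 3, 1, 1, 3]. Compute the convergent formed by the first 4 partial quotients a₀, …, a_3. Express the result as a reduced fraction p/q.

81/11

Compute successive convergents:
a_0 = 7: 7/1
a_1 = 2: 15/2
a_2 = 1: 22/3
a_3 = 3: 81/11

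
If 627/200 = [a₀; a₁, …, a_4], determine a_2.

2

Apply division with remainder until the remainder is 0:
627 = 3·200 + 27, so a_0 = 3
200 = 7·27 + 11, so a_1 = 7
27 = 2·11 + 5, so a_2 = 2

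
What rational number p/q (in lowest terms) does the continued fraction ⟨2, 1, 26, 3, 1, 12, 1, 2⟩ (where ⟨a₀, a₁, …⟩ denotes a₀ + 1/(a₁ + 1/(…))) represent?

a_0 = 2: 2/1
a_1 = 1: 3/1
a_2 = 26: 80/27
a_3 = 3: 243/82
a_4 = 1: 323/109
a_5 = 12: 4119/1390
a_6 = 1: 4442/1499
a_7 = 2: 13003/4388

13003/4388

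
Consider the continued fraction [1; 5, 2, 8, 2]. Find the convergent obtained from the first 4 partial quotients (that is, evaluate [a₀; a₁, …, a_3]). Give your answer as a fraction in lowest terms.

Compute successive convergents:
a_0 = 1: 1/1
a_1 = 5: 6/5
a_2 = 2: 13/11
a_3 = 8: 110/93

110/93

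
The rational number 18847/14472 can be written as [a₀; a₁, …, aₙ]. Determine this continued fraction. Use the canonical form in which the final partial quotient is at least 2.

[1; 3, 3, 4, 30, 2, 1, 3]

Apply division with remainder until the remainder is 0:
18847 ÷ 14472 → quotient 1, remainder 4375
14472 ÷ 4375 → quotient 3, remainder 1347
4375 ÷ 1347 → quotient 3, remainder 334
1347 ÷ 334 → quotient 4, remainder 11
334 ÷ 11 → quotient 30, remainder 4
11 ÷ 4 → quotient 2, remainder 3
4 ÷ 3 → quotient 1, remainder 1
3 ÷ 1 → quotient 3, remainder 0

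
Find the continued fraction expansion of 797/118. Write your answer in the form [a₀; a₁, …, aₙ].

[6; 1, 3, 14, 2]

Apply division with remainder until the remainder is 0:
797 = 6·118 + 89, so a_0 = 6
118 = 1·89 + 29, so a_1 = 1
89 = 3·29 + 2, so a_2 = 3
29 = 14·2 + 1, so a_3 = 14
2 = 2·1 + 0, so a_4 = 2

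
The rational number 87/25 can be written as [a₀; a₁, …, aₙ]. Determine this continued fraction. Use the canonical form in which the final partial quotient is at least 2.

[3; 2, 12]

87 ÷ 25 → quotient 3, remainder 12
25 ÷ 12 → quotient 2, remainder 1
12 ÷ 1 → quotient 12, remainder 0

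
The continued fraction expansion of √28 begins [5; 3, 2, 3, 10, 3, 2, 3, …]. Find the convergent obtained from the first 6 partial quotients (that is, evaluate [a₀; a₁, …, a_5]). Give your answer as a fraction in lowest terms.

a_0 = 5: 5/1
a_1 = 3: 16/3
a_2 = 2: 37/7
a_3 = 3: 127/24
a_4 = 10: 1307/247
a_5 = 3: 4048/765

4048/765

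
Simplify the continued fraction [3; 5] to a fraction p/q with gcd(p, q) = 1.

16/5

Work from the innermost term outward:
Start with 5.
3 + 1/(5/1) = 3 + 1/5 = 16/5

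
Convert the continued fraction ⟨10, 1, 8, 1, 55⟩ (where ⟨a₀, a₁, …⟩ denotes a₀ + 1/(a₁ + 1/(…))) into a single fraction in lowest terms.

a_0 = 10: 10/1
a_1 = 1: 11/1
a_2 = 8: 98/9
a_3 = 1: 109/10
a_4 = 55: 6093/559

6093/559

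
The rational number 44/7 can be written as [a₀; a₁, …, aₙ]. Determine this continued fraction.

[6; 3, 2]

Repeatedly divide and take the remainder:
44 ÷ 7 → quotient 6, remainder 2
7 ÷ 2 → quotient 3, remainder 1
2 ÷ 1 → quotient 2, remainder 0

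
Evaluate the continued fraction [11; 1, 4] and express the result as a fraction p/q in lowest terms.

Compute successive convergents:
a_0 = 11: 11/1
a_1 = 1: 12/1
a_2 = 4: 59/5

59/5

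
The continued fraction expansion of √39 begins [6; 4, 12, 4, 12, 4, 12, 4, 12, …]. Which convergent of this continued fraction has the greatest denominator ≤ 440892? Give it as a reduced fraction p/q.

764394/122401

a_0 = 6: 6/1  (≤ bound)
a_1 = 4: 25/4  (≤ bound)
a_2 = 12: 306/49  (≤ bound)
a_3 = 4: 1249/200  (≤ bound)
a_4 = 12: 15294/2449  (≤ bound)
a_5 = 4: 62425/9996  (≤ bound)
a_6 = 12: 764394/122401  (≤ bound)
a_7 = 4: 3120001/499600  (> 440892, stop)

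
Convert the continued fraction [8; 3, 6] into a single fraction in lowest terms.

Start with 6.
3 + 1/(6/1) = 3 + 1/6 = 19/6
8 + 1/(19/6) = 8 + 6/19 = 158/19

158/19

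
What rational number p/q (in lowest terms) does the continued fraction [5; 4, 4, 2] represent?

Collapse the nested fraction from the inside out:
Start with 2.
4 + 1/(2/1) = 4 + 1/2 = 9/2
4 + 1/(9/2) = 4 + 2/9 = 38/9
5 + 1/(38/9) = 5 + 9/38 = 199/38

199/38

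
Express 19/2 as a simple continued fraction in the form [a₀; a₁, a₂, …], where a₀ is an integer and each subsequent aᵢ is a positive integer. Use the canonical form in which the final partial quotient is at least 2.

Repeatedly divide and take the remainder:
⌊19/2⌋ = 9, remainder 1
⌊2/1⌋ = 2, remainder 0

[9; 2]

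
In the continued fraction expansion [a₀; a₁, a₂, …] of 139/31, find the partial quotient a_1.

139 = 4·31 + 15, so a_0 = 4
31 = 2·15 + 1, so a_1 = 2

2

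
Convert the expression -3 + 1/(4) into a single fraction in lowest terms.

Start with 4.
-3 + 1/(4/1) = -3 + 1/4 = -11/4

-11/4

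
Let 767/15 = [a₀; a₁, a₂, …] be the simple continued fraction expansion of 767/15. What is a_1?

767 = 51·15 + 2, so a_0 = 51
15 = 7·2 + 1, so a_1 = 7

7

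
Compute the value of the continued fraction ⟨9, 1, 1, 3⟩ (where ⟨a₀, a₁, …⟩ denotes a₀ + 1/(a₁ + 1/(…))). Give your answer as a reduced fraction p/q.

a_0 = 9: 9/1
a_1 = 1: 10/1
a_2 = 1: 19/2
a_3 = 3: 67/7

67/7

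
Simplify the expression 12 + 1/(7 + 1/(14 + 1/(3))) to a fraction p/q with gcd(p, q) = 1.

a_0 = 12: 12/1
a_1 = 7: 85/7
a_2 = 14: 1202/99
a_3 = 3: 3691/304

3691/304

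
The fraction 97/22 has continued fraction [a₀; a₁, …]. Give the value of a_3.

97 ÷ 22 → quotient 4, remainder 9
22 ÷ 9 → quotient 2, remainder 4
9 ÷ 4 → quotient 2, remainder 1
4 ÷ 1 → quotient 4, remainder 0

4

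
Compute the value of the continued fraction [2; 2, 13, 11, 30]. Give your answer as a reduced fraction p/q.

22327/8997

a_0 = 2: 2/1
a_1 = 2: 5/2
a_2 = 13: 67/27
a_3 = 11: 742/299
a_4 = 30: 22327/8997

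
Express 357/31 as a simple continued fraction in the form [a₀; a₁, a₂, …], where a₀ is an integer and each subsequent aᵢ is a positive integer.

[11; 1, 1, 15]

357 ÷ 31 → quotient 11, remainder 16
31 ÷ 16 → quotient 1, remainder 15
16 ÷ 15 → quotient 1, remainder 1
15 ÷ 1 → quotient 15, remainder 0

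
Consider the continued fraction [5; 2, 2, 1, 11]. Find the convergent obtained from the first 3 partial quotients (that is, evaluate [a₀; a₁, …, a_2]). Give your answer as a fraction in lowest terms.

27/5

Starting at the tail and folding back:
Start with 2.
2 + 1/(2/1) = 2 + 1/2 = 5/2
5 + 1/(5/2) = 5 + 2/5 = 27/5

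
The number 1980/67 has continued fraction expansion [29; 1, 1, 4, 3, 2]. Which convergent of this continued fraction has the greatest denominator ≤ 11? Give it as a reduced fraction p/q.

266/9

a_0 = 29: 29/1  (≤ bound)
a_1 = 1: 30/1  (≤ bound)
a_2 = 1: 59/2  (≤ bound)
a_3 = 4: 266/9  (≤ bound)
a_4 = 3: 857/29  (> 11, stop)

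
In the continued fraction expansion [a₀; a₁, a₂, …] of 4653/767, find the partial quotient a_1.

15

⌊4653/767⌋ = 6, remainder 51
⌊767/51⌋ = 15, remainder 2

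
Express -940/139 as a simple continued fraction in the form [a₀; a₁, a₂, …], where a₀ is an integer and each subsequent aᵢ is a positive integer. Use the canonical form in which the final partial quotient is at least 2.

Run the Euclidean algorithm, recording each quotient:
⌊-940/139⌋ = -7, remainder 33
⌊139/33⌋ = 4, remainder 7
⌊33/7⌋ = 4, remainder 5
⌊7/5⌋ = 1, remainder 2
⌊5/2⌋ = 2, remainder 1
⌊2/1⌋ = 2, remainder 0

[-7; 4, 4, 1, 2, 2]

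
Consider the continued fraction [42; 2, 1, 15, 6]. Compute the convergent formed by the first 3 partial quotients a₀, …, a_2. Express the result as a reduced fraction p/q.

Start with 1.
2 + 1/(1/1) = 2 + 1/1 = 3/1
42 + 1/(3/1) = 42 + 1/3 = 127/3

127/3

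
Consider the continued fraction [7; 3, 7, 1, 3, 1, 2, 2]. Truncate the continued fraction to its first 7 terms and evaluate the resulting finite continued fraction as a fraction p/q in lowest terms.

2496/341

a_0 = 7: 7/1
a_1 = 3: 22/3
a_2 = 7: 161/22
a_3 = 1: 183/25
a_4 = 3: 710/97
a_5 = 1: 893/122
a_6 = 2: 2496/341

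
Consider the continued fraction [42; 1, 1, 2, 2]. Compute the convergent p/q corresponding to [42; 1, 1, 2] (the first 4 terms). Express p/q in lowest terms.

a_0 = 42: 42/1
a_1 = 1: 43/1
a_2 = 1: 85/2
a_3 = 2: 213/5

213/5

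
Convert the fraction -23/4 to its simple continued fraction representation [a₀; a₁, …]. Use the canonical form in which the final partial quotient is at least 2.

[-6; 4]

-23 ÷ 4 → quotient -6, remainder 1
4 ÷ 1 → quotient 4, remainder 0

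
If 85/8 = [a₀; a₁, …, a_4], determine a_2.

1

⌊85/8⌋ = 10, remainder 5
⌊8/5⌋ = 1, remainder 3
⌊5/3⌋ = 1, remainder 2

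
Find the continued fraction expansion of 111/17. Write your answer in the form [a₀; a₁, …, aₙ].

[6; 1, 1, 8]

111 ÷ 17 → quotient 6, remainder 9
17 ÷ 9 → quotient 1, remainder 8
9 ÷ 8 → quotient 1, remainder 1
8 ÷ 1 → quotient 8, remainder 0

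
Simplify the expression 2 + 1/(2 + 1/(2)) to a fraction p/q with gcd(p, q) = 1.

12/5

a_0 = 2: 2/1
a_1 = 2: 5/2
a_2 = 2: 12/5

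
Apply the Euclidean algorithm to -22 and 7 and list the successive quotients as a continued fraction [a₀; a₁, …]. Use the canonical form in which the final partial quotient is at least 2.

[-4; 1, 6]

Apply division with remainder until the remainder is 0:
-22 = -4·7 + 6, so a_0 = -4
7 = 1·6 + 1, so a_1 = 1
6 = 6·1 + 0, so a_2 = 6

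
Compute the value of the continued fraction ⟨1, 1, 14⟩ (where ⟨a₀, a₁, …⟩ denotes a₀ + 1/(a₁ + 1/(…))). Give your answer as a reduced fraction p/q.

29/15

a_0 = 1: 1/1
a_1 = 1: 2/1
a_2 = 14: 29/15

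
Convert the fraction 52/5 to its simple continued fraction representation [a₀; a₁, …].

52 = 10·5 + 2, so a_0 = 10
5 = 2·2 + 1, so a_1 = 2
2 = 2·1 + 0, so a_2 = 2

[10; 2, 2]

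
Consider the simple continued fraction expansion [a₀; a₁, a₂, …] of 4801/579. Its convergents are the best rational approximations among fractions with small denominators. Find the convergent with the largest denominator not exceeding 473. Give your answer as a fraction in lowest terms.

1534/185

a_0 = 8: 8/1  (≤ bound)
a_1 = 3: 25/3  (≤ bound)
a_2 = 2: 58/7  (≤ bound)
a_3 = 2: 141/17  (≤ bound)
a_4 = 1: 199/24  (≤ bound)
a_5 = 7: 1534/185  (≤ bound)
a_6 = 3: 4801/579  (> 473, stop)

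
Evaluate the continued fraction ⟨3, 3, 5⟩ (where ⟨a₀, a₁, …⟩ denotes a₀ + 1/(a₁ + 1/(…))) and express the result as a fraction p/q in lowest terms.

53/16

Work from the innermost term outward:
Start with 5.
3 + 1/(5/1) = 3 + 1/5 = 16/5
3 + 1/(16/5) = 3 + 5/16 = 53/16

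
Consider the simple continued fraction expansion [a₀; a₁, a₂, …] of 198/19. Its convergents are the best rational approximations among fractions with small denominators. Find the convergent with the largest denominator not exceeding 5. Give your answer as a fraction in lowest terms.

a_0 = 10: 10/1  (≤ bound)
a_1 = 2: 21/2  (≤ bound)
a_2 = 2: 52/5  (≤ bound)
a_3 = 1: 73/7  (> 5, stop)

52/5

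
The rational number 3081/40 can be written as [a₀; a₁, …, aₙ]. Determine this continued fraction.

[77; 40]

3081 = 77·40 + 1, so a_0 = 77
40 = 40·1 + 0, so a_1 = 40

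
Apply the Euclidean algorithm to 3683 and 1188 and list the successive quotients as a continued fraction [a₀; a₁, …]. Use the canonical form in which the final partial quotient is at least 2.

[3; 9, 1, 58, 2]

⌊3683/1188⌋ = 3, remainder 119
⌊1188/119⌋ = 9, remainder 117
⌊119/117⌋ = 1, remainder 2
⌊117/2⌋ = 58, remainder 1
⌊2/1⌋ = 2, remainder 0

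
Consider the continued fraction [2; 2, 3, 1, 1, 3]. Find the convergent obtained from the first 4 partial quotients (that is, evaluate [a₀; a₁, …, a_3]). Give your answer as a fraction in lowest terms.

22/9

a_0 = 2: 2/1
a_1 = 2: 5/2
a_2 = 3: 17/7
a_3 = 1: 22/9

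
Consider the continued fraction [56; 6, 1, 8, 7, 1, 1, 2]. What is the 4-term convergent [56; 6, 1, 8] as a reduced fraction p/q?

Start with 8.
1 + 1/(8/1) = 1 + 1/8 = 9/8
6 + 1/(9/8) = 6 + 8/9 = 62/9
56 + 1/(62/9) = 56 + 9/62 = 3481/62

3481/62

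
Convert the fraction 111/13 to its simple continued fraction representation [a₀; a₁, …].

[8; 1, 1, 6]

111 ÷ 13 → quotient 8, remainder 7
13 ÷ 7 → quotient 1, remainder 6
7 ÷ 6 → quotient 1, remainder 1
6 ÷ 1 → quotient 6, remainder 0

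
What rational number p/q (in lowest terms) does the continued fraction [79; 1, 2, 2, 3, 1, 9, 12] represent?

292295/3667

a_0 = 79: 79/1
a_1 = 1: 80/1
a_2 = 2: 239/3
a_3 = 2: 558/7
a_4 = 3: 1913/24
a_5 = 1: 2471/31
a_6 = 9: 24152/303
a_7 = 12: 292295/3667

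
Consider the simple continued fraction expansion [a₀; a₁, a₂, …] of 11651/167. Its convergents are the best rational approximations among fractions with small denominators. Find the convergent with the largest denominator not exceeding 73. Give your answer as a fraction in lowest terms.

2093/30

List convergents until the denominator exceeds the bound:
a_0 = 69: 69/1  (≤ bound)
a_1 = 1: 70/1  (≤ bound)
a_2 = 3: 279/4  (≤ bound)
a_3 = 3: 907/13  (≤ bound)
a_4 = 1: 1186/17  (≤ bound)
a_5 = 1: 2093/30  (≤ bound)
a_6 = 5: 11651/167  (> 73, stop)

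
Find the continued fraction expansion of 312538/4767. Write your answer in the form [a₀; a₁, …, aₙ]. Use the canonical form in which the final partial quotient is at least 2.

312538 = 65·4767 + 2683, so a_0 = 65
4767 = 1·2683 + 2084, so a_1 = 1
2683 = 1·2084 + 599, so a_2 = 1
2084 = 3·599 + 287, so a_3 = 3
599 = 2·287 + 25, so a_4 = 2
287 = 11·25 + 12, so a_5 = 11
25 = 2·12 + 1, so a_6 = 2
12 = 12·1 + 0, so a_7 = 12

[65; 1, 1, 3, 2, 11, 2, 12]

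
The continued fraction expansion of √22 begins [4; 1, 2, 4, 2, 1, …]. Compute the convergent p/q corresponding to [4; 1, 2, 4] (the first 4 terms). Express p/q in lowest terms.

61/13

Start with 4.
2 + 1/(4/1) = 2 + 1/4 = 9/4
1 + 1/(9/4) = 1 + 4/9 = 13/9
4 + 1/(13/9) = 4 + 9/13 = 61/13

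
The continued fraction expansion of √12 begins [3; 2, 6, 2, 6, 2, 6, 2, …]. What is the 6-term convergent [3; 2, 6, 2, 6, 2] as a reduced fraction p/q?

1351/390

Start with 2.
6 + 1/(2/1) = 6 + 1/2 = 13/2
2 + 1/(13/2) = 2 + 2/13 = 28/13
6 + 1/(28/13) = 6 + 13/28 = 181/28
2 + 1/(181/28) = 2 + 28/181 = 390/181
3 + 1/(390/181) = 3 + 181/390 = 1351/390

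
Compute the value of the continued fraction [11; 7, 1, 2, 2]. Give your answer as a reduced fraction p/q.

Starting at the tail and folding back:
Start with 2.
2 + 1/(2/1) = 2 + 1/2 = 5/2
1 + 1/(5/2) = 1 + 2/5 = 7/5
7 + 1/(7/5) = 7 + 5/7 = 54/7
11 + 1/(54/7) = 11 + 7/54 = 601/54

601/54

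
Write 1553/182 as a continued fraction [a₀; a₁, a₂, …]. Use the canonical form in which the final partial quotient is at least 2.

[8; 1, 1, 7, 12]

Repeatedly divide and take the remainder:
1553 = 8·182 + 97, so a_0 = 8
182 = 1·97 + 85, so a_1 = 1
97 = 1·85 + 12, so a_2 = 1
85 = 7·12 + 1, so a_3 = 7
12 = 12·1 + 0, so a_4 = 12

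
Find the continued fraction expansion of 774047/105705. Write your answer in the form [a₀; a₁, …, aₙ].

[7; 3, 10, 7, 1, 59, 3, 2]

Run the Euclidean algorithm, recording each quotient:
774047 = 7·105705 + 34112, so a_0 = 7
105705 = 3·34112 + 3369, so a_1 = 3
34112 = 10·3369 + 422, so a_2 = 10
3369 = 7·422 + 415, so a_3 = 7
422 = 1·415 + 7, so a_4 = 1
415 = 59·7 + 2, so a_5 = 59
7 = 3·2 + 1, so a_6 = 3
2 = 2·1 + 0, so a_7 = 2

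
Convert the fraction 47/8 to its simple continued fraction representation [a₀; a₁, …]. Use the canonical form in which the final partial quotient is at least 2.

47 = 5·8 + 7, so a_0 = 5
8 = 1·7 + 1, so a_1 = 1
7 = 7·1 + 0, so a_2 = 7

[5; 1, 7]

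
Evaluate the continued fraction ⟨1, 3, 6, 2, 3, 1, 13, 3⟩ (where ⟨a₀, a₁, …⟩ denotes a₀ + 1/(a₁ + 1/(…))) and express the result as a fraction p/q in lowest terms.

Build up convergents one term at a time:
a_0 = 1: 1/1
a_1 = 3: 4/3
a_2 = 6: 25/19
a_3 = 2: 54/41
a_4 = 3: 187/142
a_5 = 1: 241/183
a_6 = 13: 3320/2521
a_7 = 3: 10201/7746

10201/7746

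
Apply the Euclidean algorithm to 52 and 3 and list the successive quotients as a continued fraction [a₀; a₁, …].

Repeatedly divide and take the remainder:
⌊52/3⌋ = 17, remainder 1
⌊3/1⌋ = 3, remainder 0

[17; 3]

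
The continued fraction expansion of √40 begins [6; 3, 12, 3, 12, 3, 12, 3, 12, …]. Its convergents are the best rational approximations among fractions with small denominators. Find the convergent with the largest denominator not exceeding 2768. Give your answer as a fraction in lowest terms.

List convergents until the denominator exceeds the bound:
a_0 = 6: 6/1  (≤ bound)
a_1 = 3: 19/3  (≤ bound)
a_2 = 12: 234/37  (≤ bound)
a_3 = 3: 721/114  (≤ bound)
a_4 = 12: 8886/1405  (≤ bound)
a_5 = 3: 27379/4329  (> 2768, stop)

8886/1405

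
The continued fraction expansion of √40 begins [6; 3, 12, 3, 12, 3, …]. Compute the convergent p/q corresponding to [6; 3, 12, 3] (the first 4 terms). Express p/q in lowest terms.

Start with 3.
12 + 1/(3/1) = 12 + 1/3 = 37/3
3 + 1/(37/3) = 3 + 3/37 = 114/37
6 + 1/(114/37) = 6 + 37/114 = 721/114

721/114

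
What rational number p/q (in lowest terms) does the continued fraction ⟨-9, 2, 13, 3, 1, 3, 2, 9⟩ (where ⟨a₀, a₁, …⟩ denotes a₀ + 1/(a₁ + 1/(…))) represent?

Compute successive convergents:
a_0 = -9: -9/1
a_1 = 2: -17/2
a_2 = 13: -230/27
a_3 = 3: -707/83
a_4 = 1: -937/110
a_5 = 3: -3518/413
a_6 = 2: -7973/936
a_7 = 9: -75275/8837

-75275/8837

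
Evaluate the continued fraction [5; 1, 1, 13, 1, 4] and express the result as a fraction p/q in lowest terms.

789/143

Start with 4.
1 + 1/(4/1) = 1 + 1/4 = 5/4
13 + 1/(5/4) = 13 + 4/5 = 69/5
1 + 1/(69/5) = 1 + 5/69 = 74/69
1 + 1/(74/69) = 1 + 69/74 = 143/74
5 + 1/(143/74) = 5 + 74/143 = 789/143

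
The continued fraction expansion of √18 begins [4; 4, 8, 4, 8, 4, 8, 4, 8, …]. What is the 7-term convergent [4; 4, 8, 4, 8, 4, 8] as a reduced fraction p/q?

Start with 8.
4 + 1/(8/1) = 4 + 1/8 = 33/8
8 + 1/(33/8) = 8 + 8/33 = 272/33
4 + 1/(272/33) = 4 + 33/272 = 1121/272
8 + 1/(1121/272) = 8 + 272/1121 = 9240/1121
4 + 1/(9240/1121) = 4 + 1121/9240 = 38081/9240
4 + 1/(38081/9240) = 4 + 9240/38081 = 161564/38081

161564/38081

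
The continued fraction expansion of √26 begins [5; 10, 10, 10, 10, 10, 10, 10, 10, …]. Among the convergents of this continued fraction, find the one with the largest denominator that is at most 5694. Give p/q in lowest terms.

List convergents until the denominator exceeds the bound:
a_0 = 5: 5/1  (≤ bound)
a_1 = 10: 51/10  (≤ bound)
a_2 = 10: 515/101  (≤ bound)
a_3 = 10: 5201/1020  (≤ bound)
a_4 = 10: 52525/10301  (> 5694, stop)

5201/1020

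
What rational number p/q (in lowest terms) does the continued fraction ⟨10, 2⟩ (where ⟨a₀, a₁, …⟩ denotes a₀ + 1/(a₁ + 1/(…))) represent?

Start with 2.
10 + 1/(2/1) = 10 + 1/2 = 21/2

21/2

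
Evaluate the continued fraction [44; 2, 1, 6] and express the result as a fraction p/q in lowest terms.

887/20

Start with 6.
1 + 1/(6/1) = 1 + 1/6 = 7/6
2 + 1/(7/6) = 2 + 6/7 = 20/7
44 + 1/(20/7) = 44 + 7/20 = 887/20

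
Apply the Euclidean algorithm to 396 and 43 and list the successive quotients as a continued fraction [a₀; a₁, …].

Repeatedly divide and take the remainder:
⌊396/43⌋ = 9, remainder 9
⌊43/9⌋ = 4, remainder 7
⌊9/7⌋ = 1, remainder 2
⌊7/2⌋ = 3, remainder 1
⌊2/1⌋ = 2, remainder 0

[9; 4, 1, 3, 2]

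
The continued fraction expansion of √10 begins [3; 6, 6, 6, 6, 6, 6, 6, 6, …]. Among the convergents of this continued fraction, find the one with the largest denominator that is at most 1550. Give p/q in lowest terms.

a_0 = 3: 3/1  (≤ bound)
a_1 = 6: 19/6  (≤ bound)
a_2 = 6: 117/37  (≤ bound)
a_3 = 6: 721/228  (≤ bound)
a_4 = 6: 4443/1405  (≤ bound)
a_5 = 6: 27379/8658  (> 1550, stop)

4443/1405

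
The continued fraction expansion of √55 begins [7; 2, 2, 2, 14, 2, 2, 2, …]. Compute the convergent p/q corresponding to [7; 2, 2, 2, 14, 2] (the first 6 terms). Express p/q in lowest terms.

2655/358

a_0 = 7: 7/1
a_1 = 2: 15/2
a_2 = 2: 37/5
a_3 = 2: 89/12
a_4 = 14: 1283/173
a_5 = 2: 2655/358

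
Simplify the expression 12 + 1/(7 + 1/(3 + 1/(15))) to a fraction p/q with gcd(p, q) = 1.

Build up convergents one term at a time:
a_0 = 12: 12/1
a_1 = 7: 85/7
a_2 = 3: 267/22
a_3 = 15: 4090/337

4090/337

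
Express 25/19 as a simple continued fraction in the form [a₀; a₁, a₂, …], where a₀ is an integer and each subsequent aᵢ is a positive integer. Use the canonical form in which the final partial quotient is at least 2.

[1; 3, 6]

25 ÷ 19 → quotient 1, remainder 6
19 ÷ 6 → quotient 3, remainder 1
6 ÷ 1 → quotient 6, remainder 0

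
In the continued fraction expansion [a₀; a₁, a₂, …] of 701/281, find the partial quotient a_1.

Apply division with remainder until the remainder is 0:
701 ÷ 281 → quotient 2, remainder 139
281 ÷ 139 → quotient 2, remainder 3

2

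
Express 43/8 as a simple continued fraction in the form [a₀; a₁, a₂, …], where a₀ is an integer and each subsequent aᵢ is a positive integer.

⌊43/8⌋ = 5, remainder 3
⌊8/3⌋ = 2, remainder 2
⌊3/2⌋ = 1, remainder 1
⌊2/1⌋ = 2, remainder 0

[5; 2, 1, 2]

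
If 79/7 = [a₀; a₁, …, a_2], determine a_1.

79 = 11·7 + 2, so a_0 = 11
7 = 3·2 + 1, so a_1 = 3

3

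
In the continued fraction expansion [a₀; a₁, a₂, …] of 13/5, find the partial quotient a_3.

2

Repeatedly divide and take the remainder:
⌊13/5⌋ = 2, remainder 3
⌊5/3⌋ = 1, remainder 2
⌊3/2⌋ = 1, remainder 1
⌊2/1⌋ = 2, remainder 0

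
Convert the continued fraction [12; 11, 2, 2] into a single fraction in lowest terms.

Compute successive convergents:
a_0 = 12: 12/1
a_1 = 11: 133/11
a_2 = 2: 278/23
a_3 = 2: 689/57

689/57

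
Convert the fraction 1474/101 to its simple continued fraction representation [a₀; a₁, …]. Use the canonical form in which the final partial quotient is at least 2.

[14; 1, 1, 2, 6, 3]

1474 = 14·101 + 60, so a_0 = 14
101 = 1·60 + 41, so a_1 = 1
60 = 1·41 + 19, so a_2 = 1
41 = 2·19 + 3, so a_3 = 2
19 = 6·3 + 1, so a_4 = 6
3 = 3·1 + 0, so a_5 = 3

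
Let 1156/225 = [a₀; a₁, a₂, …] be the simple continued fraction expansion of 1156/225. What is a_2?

3

1156 = 5·225 + 31, so a_0 = 5
225 = 7·31 + 8, so a_1 = 7
31 = 3·8 + 7, so a_2 = 3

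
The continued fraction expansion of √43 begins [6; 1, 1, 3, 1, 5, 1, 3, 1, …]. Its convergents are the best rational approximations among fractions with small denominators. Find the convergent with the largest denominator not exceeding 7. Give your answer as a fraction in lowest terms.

a_0 = 6: 6/1  (≤ bound)
a_1 = 1: 7/1  (≤ bound)
a_2 = 1: 13/2  (≤ bound)
a_3 = 3: 46/7  (≤ bound)
a_4 = 1: 59/9  (> 7, stop)

46/7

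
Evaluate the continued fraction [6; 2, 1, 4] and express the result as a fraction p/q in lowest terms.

Compute successive convergents:
a_0 = 6: 6/1
a_1 = 2: 13/2
a_2 = 1: 19/3
a_3 = 4: 89/14

89/14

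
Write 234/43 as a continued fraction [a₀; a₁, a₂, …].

[5; 2, 3, 1, 4]

Apply division with remainder until the remainder is 0:
⌊234/43⌋ = 5, remainder 19
⌊43/19⌋ = 2, remainder 5
⌊19/5⌋ = 3, remainder 4
⌊5/4⌋ = 1, remainder 1
⌊4/1⌋ = 4, remainder 0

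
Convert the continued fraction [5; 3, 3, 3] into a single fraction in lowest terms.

a_0 = 5: 5/1
a_1 = 3: 16/3
a_2 = 3: 53/10
a_3 = 3: 175/33

175/33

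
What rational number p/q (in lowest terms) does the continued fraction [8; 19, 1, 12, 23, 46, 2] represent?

a_0 = 8: 8/1
a_1 = 19: 153/19
a_2 = 1: 161/20
a_3 = 12: 2085/259
a_4 = 23: 48116/5977
a_5 = 46: 2215421/275201
a_6 = 2: 4478958/556379

4478958/556379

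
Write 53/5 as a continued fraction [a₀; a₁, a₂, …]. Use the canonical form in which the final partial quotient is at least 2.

53 ÷ 5 → quotient 10, remainder 3
5 ÷ 3 → quotient 1, remainder 2
3 ÷ 2 → quotient 1, remainder 1
2 ÷ 1 → quotient 2, remainder 0

[10; 1, 1, 2]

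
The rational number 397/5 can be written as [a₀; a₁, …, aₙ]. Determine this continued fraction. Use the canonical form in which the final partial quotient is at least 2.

Repeatedly divide and take the remainder:
397 ÷ 5 → quotient 79, remainder 2
5 ÷ 2 → quotient 2, remainder 1
2 ÷ 1 → quotient 2, remainder 0

[79; 2, 2]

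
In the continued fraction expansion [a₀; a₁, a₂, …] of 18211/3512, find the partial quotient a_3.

Run the Euclidean algorithm, recording each quotient:
⌊18211/3512⌋ = 5, remainder 651
⌊3512/651⌋ = 5, remainder 257
⌊651/257⌋ = 2, remainder 137
⌊257/137⌋ = 1, remainder 120

1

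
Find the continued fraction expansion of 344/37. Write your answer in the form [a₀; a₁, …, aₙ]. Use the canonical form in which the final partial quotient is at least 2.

Run the Euclidean algorithm, recording each quotient:
⌊344/37⌋ = 9, remainder 11
⌊37/11⌋ = 3, remainder 4
⌊11/4⌋ = 2, remainder 3
⌊4/3⌋ = 1, remainder 1
⌊3/1⌋ = 3, remainder 0

[9; 3, 2, 1, 3]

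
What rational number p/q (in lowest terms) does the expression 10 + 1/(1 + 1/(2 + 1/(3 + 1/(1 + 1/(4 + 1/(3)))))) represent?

Start with 3.
4 + 1/(3/1) = 4 + 1/3 = 13/3
1 + 1/(13/3) = 1 + 3/13 = 16/13
3 + 1/(16/13) = 3 + 13/16 = 61/16
2 + 1/(61/16) = 2 + 16/61 = 138/61
1 + 1/(138/61) = 1 + 61/138 = 199/138
10 + 1/(199/138) = 10 + 138/199 = 2128/199

2128/199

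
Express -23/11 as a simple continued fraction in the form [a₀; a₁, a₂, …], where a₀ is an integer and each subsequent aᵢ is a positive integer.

-23 = -3·11 + 10, so a_0 = -3
11 = 1·10 + 1, so a_1 = 1
10 = 10·1 + 0, so a_2 = 10

[-3; 1, 10]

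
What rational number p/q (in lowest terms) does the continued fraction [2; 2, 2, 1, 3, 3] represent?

206/85

Starting at the tail and folding back:
Start with 3.
3 + 1/(3/1) = 3 + 1/3 = 10/3
1 + 1/(10/3) = 1 + 3/10 = 13/10
2 + 1/(13/10) = 2 + 10/13 = 36/13
2 + 1/(36/13) = 2 + 13/36 = 85/36
2 + 1/(85/36) = 2 + 36/85 = 206/85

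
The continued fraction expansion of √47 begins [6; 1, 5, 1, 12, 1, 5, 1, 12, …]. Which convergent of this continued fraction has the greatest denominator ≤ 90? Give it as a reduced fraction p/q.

List convergents until the denominator exceeds the bound:
a_0 = 6: 6/1  (≤ bound)
a_1 = 1: 7/1  (≤ bound)
a_2 = 5: 41/6  (≤ bound)
a_3 = 1: 48/7  (≤ bound)
a_4 = 12: 617/90  (≤ bound)
a_5 = 1: 665/97  (> 90, stop)

617/90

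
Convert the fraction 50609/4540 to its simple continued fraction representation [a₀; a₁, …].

[11; 6, 1, 3, 1, 2, 9, 5]

50609 ÷ 4540 → quotient 11, remainder 669
4540 ÷ 669 → quotient 6, remainder 526
669 ÷ 526 → quotient 1, remainder 143
526 ÷ 143 → quotient 3, remainder 97
143 ÷ 97 → quotient 1, remainder 46
97 ÷ 46 → quotient 2, remainder 5
46 ÷ 5 → quotient 9, remainder 1
5 ÷ 1 → quotient 5, remainder 0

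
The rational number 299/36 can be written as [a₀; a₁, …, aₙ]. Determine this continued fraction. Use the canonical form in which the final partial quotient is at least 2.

299 = 8·36 + 11, so a_0 = 8
36 = 3·11 + 3, so a_1 = 3
11 = 3·3 + 2, so a_2 = 3
3 = 1·2 + 1, so a_3 = 1
2 = 2·1 + 0, so a_4 = 2

[8; 3, 3, 1, 2]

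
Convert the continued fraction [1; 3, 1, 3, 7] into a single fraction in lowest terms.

Start with 7.
3 + 1/(7/1) = 3 + 1/7 = 22/7
1 + 1/(22/7) = 1 + 7/22 = 29/22
3 + 1/(29/22) = 3 + 22/29 = 109/29
1 + 1/(109/29) = 1 + 29/109 = 138/109

138/109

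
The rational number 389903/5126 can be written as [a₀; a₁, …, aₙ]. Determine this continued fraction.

[76; 15, 1, 2, 11, 1, 3, 2]

389903 = 76·5126 + 327, so a_0 = 76
5126 = 15·327 + 221, so a_1 = 15
327 = 1·221 + 106, so a_2 = 1
221 = 2·106 + 9, so a_3 = 2
106 = 11·9 + 7, so a_4 = 11
9 = 1·7 + 2, so a_5 = 1
7 = 3·2 + 1, so a_6 = 3
2 = 2·1 + 0, so a_7 = 2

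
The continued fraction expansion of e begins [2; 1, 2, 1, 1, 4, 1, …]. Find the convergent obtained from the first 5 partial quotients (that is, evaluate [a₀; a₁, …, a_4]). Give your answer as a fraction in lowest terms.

19/7

Starting at the tail and folding back:
Start with 1.
1 + 1/(1/1) = 1 + 1/1 = 2/1
2 + 1/(2/1) = 2 + 1/2 = 5/2
1 + 1/(5/2) = 1 + 2/5 = 7/5
2 + 1/(7/5) = 2 + 5/7 = 19/7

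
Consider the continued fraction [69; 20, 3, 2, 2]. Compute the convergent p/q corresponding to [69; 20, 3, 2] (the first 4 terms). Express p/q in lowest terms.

a_0 = 69: 69/1
a_1 = 20: 1381/20
a_2 = 3: 4212/61
a_3 = 2: 9805/142

9805/142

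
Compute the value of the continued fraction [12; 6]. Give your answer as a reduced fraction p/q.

73/6

Start with 6.
12 + 1/(6/1) = 12 + 1/6 = 73/6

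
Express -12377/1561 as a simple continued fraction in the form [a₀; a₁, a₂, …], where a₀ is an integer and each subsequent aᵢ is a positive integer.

[-8; 14, 15, 1, 6]

-12377 = -8·1561 + 111, so a_0 = -8
1561 = 14·111 + 7, so a_1 = 14
111 = 15·7 + 6, so a_2 = 15
7 = 1·6 + 1, so a_3 = 1
6 = 6·1 + 0, so a_4 = 6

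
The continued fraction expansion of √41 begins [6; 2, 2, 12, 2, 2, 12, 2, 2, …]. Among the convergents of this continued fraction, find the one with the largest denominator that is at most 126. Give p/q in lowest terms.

a_0 = 6: 6/1  (≤ bound)
a_1 = 2: 13/2  (≤ bound)
a_2 = 2: 32/5  (≤ bound)
a_3 = 12: 397/62  (≤ bound)
a_4 = 2: 826/129  (> 126, stop)

397/62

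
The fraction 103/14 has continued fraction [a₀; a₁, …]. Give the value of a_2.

1

103 = 7·14 + 5, so a_0 = 7
14 = 2·5 + 4, so a_1 = 2
5 = 1·4 + 1, so a_2 = 1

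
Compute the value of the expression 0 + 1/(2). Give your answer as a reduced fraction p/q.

1/2

Start with 2.
0 + 1/(2/1) = 0 + 1/2 = 1/2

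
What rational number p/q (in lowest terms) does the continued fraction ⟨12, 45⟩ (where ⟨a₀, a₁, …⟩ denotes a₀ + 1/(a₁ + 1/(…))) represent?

Start with 45.
12 + 1/(45/1) = 12 + 1/45 = 541/45

541/45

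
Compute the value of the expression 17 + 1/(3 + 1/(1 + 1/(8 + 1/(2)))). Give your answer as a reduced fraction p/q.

a_0 = 17: 17/1
a_1 = 3: 52/3
a_2 = 1: 69/4
a_3 = 8: 604/35
a_4 = 2: 1277/74

1277/74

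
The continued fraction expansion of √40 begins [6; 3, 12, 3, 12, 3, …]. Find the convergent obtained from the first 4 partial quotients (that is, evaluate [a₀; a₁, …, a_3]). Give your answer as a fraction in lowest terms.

721/114

Start with 3.
12 + 1/(3/1) = 12 + 1/3 = 37/3
3 + 1/(37/3) = 3 + 3/37 = 114/37
6 + 1/(114/37) = 6 + 37/114 = 721/114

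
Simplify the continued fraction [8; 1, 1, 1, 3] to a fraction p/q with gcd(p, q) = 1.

Start with 3.
1 + 1/(3/1) = 1 + 1/3 = 4/3
1 + 1/(4/3) = 1 + 3/4 = 7/4
1 + 1/(7/4) = 1 + 4/7 = 11/7
8 + 1/(11/7) = 8 + 7/11 = 95/11

95/11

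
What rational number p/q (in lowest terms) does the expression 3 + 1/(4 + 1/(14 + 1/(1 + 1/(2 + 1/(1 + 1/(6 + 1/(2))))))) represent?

11289/3478

Starting at the tail and folding back:
Start with 2.
6 + 1/(2/1) = 6 + 1/2 = 13/2
1 + 1/(13/2) = 1 + 2/13 = 15/13
2 + 1/(15/13) = 2 + 13/15 = 43/15
1 + 1/(43/15) = 1 + 15/43 = 58/43
14 + 1/(58/43) = 14 + 43/58 = 855/58
4 + 1/(855/58) = 4 + 58/855 = 3478/855
3 + 1/(3478/855) = 3 + 855/3478 = 11289/3478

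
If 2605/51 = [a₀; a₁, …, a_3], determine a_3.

3

Repeatedly divide and take the remainder:
⌊2605/51⌋ = 51, remainder 4
⌊51/4⌋ = 12, remainder 3
⌊4/3⌋ = 1, remainder 1
⌊3/1⌋ = 3, remainder 0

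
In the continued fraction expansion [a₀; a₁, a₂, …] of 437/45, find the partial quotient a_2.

2

Run the Euclidean algorithm, recording each quotient:
437 ÷ 45 → quotient 9, remainder 32
45 ÷ 32 → quotient 1, remainder 13
32 ÷ 13 → quotient 2, remainder 6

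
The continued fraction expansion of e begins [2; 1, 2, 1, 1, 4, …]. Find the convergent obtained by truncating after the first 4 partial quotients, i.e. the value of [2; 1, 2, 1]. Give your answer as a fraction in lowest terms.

a_0 = 2: 2/1
a_1 = 1: 3/1
a_2 = 2: 8/3
a_3 = 1: 11/4

11/4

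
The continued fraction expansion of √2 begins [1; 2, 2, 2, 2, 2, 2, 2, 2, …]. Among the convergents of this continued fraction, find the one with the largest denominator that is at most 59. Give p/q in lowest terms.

41/29

a_0 = 1: 1/1  (≤ bound)
a_1 = 2: 3/2  (≤ bound)
a_2 = 2: 7/5  (≤ bound)
a_3 = 2: 17/12  (≤ bound)
a_4 = 2: 41/29  (≤ bound)
a_5 = 2: 99/70  (> 59, stop)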